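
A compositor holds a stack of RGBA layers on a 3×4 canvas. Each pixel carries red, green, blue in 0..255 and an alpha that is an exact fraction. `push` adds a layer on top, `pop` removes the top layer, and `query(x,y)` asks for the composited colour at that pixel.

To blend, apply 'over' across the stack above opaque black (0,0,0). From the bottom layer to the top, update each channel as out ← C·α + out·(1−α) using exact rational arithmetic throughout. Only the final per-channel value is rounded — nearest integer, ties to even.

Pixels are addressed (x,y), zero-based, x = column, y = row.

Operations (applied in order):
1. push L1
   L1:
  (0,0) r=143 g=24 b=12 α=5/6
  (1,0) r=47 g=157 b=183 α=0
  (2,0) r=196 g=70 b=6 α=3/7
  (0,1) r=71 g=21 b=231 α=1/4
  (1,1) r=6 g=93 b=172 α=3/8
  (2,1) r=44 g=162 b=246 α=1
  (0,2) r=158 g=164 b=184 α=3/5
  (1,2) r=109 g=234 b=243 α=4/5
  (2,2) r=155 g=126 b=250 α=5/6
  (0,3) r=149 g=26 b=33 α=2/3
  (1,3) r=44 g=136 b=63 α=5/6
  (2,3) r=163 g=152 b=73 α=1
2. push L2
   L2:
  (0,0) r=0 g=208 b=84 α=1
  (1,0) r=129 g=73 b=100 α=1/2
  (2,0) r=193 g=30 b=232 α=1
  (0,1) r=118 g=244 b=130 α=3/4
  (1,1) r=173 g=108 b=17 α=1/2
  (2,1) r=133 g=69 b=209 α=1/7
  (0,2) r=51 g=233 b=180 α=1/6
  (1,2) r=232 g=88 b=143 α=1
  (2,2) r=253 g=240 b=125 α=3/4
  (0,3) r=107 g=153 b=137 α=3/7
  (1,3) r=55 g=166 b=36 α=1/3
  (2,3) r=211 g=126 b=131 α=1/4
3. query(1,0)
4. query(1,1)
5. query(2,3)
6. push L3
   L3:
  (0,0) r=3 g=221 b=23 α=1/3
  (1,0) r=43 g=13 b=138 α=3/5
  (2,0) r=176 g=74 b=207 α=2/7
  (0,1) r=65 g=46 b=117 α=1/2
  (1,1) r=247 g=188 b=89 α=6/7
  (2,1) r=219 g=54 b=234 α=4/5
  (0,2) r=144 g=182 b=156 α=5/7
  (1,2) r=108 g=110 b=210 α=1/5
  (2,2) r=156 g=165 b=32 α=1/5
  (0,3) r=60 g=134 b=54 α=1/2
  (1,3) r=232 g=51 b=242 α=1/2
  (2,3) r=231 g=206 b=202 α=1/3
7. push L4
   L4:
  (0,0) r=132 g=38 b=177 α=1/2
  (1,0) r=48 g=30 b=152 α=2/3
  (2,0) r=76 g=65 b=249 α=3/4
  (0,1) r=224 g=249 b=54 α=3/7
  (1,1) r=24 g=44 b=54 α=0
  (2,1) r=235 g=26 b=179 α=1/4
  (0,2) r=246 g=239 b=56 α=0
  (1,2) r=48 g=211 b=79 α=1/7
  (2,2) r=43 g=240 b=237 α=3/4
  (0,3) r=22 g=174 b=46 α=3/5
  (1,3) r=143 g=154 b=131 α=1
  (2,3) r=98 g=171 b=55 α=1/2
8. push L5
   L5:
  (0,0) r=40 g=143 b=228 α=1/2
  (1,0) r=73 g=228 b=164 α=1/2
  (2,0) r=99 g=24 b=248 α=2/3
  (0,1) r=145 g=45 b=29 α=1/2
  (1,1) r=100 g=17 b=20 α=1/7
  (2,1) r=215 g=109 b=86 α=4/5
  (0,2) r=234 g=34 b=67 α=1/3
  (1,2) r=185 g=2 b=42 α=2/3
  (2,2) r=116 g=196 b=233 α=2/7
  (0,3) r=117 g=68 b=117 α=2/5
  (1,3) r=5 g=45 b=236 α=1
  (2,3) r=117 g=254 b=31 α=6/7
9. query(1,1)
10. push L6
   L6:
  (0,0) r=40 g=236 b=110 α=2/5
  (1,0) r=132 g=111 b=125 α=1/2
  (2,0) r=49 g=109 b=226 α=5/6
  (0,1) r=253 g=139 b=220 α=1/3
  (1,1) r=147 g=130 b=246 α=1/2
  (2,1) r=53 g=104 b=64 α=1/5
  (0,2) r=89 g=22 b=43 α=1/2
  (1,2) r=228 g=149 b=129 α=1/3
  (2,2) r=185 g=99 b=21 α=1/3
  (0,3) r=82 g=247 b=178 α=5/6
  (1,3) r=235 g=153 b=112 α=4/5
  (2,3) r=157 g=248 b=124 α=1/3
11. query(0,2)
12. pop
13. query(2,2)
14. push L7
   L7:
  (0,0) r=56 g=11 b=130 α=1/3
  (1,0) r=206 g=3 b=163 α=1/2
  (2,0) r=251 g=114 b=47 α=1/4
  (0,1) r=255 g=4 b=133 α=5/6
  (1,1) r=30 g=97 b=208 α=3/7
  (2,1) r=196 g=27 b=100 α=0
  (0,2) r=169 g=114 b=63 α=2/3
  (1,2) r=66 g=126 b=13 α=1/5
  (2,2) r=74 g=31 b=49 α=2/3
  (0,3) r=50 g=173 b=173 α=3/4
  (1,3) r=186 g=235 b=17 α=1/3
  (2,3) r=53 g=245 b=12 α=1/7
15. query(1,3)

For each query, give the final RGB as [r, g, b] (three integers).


query (1,0) [L1,L2] — begin 0,0,0
L1 α=0: [0, 0, 0]
L2 α=1/2: [129/2, 73/2, 50]
= [64, 36, 50]

(1,1) stack=L1,L2; from [0,0,0]:
after L1 α=3/8: [9/4, 279/8, 129/2]
after L2 α=1/2: [701/8, 1143/16, 163/4]
= [88, 71, 41]

at x=2,y=3 over L1,L2:
after L1 α=1: [163, 152, 73]
after L2 α=1/4: [175, 291/2, 175/2]
= [175, 146, 88]

at x=1,y=1 over L1,L2,L3,L4,L5:
after L1 α=3/8: [9/4, 279/8, 129/2]
after L2 α=1/2: [701/8, 1143/16, 163/4]
after L3 α=6/7: [12557/56, 19191/112, 2299/28]
after L4 α=0: [12557/56, 19191/112, 2299/28]
after L5 α=1/7: [40471/196, 58525/392, 7177/98]
→ [206, 149, 73]

(0,2) stack=L1,L2,L3,L4,L5,L6; from [0,0,0]:
+L1 (α=3/5) → [474/5, 492/5, 552/5]
+L2 (α=1/6) → [175/2, 725/6, 122]
+L3 (α=5/7) → [895/7, 3455/21, 1024/7]
+L4 (α=0) → [895/7, 3455/21, 1024/7]
+L5 (α=1/3) → [3428/21, 7624/63, 839/7]
+L6 (α=1/2) → [5297/42, 4505/63, 570/7]
→ [126, 72, 81]

at x=2,y=2 over L1,L2,L3,L4,L5:
+L1 (α=5/6) → [775/6, 105, 625/3]
+L2 (α=3/4) → [5329/24, 825/4, 875/6]
+L3 (α=1/5) → [1253/6, 198, 1846/15]
+L4 (α=3/4) → [2027/24, 459/2, 12511/60]
+L5 (α=2/7) → [15703/168, 3079/14, 18103/84]
= [93, 220, 216]

(1,3) stack=L1,L2,L3,L4,L5,L7; from [0,0,0]:
after L1 α=5/6: [110/3, 340/3, 105/2]
after L2 α=1/3: [385/9, 1178/9, 47]
after L3 α=1/2: [2473/18, 1637/18, 289/2]
after L4 α=1: [143, 154, 131]
after L5 α=1: [5, 45, 236]
after L7 α=1/3: [196/3, 325/3, 163]
→ [65, 108, 163]


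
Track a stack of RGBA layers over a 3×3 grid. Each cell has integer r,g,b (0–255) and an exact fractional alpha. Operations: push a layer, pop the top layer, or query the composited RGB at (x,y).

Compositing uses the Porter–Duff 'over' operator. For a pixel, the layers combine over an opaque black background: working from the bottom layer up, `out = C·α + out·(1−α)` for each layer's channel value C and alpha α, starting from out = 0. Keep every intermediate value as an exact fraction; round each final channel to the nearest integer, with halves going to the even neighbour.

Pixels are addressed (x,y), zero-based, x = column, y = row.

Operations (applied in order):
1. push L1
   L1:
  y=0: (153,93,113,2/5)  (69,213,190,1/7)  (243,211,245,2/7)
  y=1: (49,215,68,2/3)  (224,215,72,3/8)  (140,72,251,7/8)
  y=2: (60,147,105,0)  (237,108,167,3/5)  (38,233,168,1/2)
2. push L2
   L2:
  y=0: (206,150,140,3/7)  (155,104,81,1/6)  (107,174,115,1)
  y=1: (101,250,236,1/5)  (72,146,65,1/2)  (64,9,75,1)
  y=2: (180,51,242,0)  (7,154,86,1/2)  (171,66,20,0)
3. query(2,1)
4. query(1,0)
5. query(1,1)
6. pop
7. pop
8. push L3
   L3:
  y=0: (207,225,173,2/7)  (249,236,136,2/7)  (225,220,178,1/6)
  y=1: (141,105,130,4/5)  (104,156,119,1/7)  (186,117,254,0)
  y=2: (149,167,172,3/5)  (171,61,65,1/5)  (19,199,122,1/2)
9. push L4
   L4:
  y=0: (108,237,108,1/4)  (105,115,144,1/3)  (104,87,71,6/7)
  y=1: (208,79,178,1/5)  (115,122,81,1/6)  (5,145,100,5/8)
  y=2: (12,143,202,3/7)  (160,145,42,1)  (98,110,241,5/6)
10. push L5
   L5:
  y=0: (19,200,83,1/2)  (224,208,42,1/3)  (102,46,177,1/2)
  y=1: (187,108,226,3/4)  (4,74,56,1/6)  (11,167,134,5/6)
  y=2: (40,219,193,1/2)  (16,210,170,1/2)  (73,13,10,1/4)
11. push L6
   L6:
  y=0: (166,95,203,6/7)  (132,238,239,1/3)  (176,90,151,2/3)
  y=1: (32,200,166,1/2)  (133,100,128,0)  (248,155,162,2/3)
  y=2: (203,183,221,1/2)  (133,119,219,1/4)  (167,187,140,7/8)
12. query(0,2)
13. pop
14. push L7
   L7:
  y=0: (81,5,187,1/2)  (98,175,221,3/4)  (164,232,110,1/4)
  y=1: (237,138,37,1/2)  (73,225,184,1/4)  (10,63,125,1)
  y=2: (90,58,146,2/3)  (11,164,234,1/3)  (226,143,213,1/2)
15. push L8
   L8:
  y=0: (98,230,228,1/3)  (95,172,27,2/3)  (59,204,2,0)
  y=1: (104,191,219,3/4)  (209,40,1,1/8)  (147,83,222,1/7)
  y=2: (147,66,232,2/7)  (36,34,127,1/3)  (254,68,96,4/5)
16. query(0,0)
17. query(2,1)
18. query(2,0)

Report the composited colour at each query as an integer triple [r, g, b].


query (2,1) [L1,L2] — begin 0,0,0
+L1 (α=7/8) → [245/2, 63, 1757/8]
+L2 (α=1) → [64, 9, 75]
= [64, 9, 75]

(1,0) stack=L1,L2; from [0,0,0]:
after L1 α=1/7: [69/7, 213/7, 190/7]
after L2 α=1/6: [715/21, 1793/42, 1517/42]
rounded: [34, 43, 36]

at x=1,y=1 over L1,L2:
after L1 α=3/8: [84, 645/8, 27]
after L2 α=1/2: [78, 1813/16, 46]
= [78, 113, 46]

(0,2) stack=L3,L4,L5,L6; from [0,0,0]:
L3 α=3/5: [447/5, 501/5, 516/5]
L4 α=3/7: [1968/35, 4149/35, 5094/35]
L5 α=1/2: [1684/35, 5907/35, 11849/70]
L6 α=1/2: [8789/70, 6156/35, 27319/140]
= [126, 176, 195]

at x=0,y=0 over L3,L4,L5,L7,L8:
+L3 (α=2/7) → [414/7, 450/7, 346/7]
+L4 (α=1/4) → [999/14, 3009/28, 897/14]
+L5 (α=1/2) → [1265/28, 8609/56, 2059/28]
+L7 (α=1/2) → [3533/56, 8889/112, 7295/56]
+L8 (α=1/3) → [6277/84, 21769/168, 13679/84]
rounded: [75, 130, 163]

query (2,1) [L3,L4,L5,L7,L8] — begin 0,0,0
L3 α=0: [0, 0, 0]
L4 α=5/8: [25/8, 725/8, 125/2]
L5 α=5/6: [155/16, 7405/48, 1465/12]
L7 α=1: [10, 63, 125]
L8 α=1/7: [207/7, 461/7, 972/7]
→ [30, 66, 139]

query (2,0) [L3,L4,L5,L7,L8] — begin 0,0,0
after L3 α=1/6: [75/2, 110/3, 89/3]
after L4 α=6/7: [189/2, 1676/21, 1367/21]
after L5 α=1/2: [393/4, 1321/21, 2542/21]
after L7 α=1/4: [1835/16, 2945/28, 828/7]
after L8 α=0: [1835/16, 2945/28, 828/7]
= [115, 105, 118]


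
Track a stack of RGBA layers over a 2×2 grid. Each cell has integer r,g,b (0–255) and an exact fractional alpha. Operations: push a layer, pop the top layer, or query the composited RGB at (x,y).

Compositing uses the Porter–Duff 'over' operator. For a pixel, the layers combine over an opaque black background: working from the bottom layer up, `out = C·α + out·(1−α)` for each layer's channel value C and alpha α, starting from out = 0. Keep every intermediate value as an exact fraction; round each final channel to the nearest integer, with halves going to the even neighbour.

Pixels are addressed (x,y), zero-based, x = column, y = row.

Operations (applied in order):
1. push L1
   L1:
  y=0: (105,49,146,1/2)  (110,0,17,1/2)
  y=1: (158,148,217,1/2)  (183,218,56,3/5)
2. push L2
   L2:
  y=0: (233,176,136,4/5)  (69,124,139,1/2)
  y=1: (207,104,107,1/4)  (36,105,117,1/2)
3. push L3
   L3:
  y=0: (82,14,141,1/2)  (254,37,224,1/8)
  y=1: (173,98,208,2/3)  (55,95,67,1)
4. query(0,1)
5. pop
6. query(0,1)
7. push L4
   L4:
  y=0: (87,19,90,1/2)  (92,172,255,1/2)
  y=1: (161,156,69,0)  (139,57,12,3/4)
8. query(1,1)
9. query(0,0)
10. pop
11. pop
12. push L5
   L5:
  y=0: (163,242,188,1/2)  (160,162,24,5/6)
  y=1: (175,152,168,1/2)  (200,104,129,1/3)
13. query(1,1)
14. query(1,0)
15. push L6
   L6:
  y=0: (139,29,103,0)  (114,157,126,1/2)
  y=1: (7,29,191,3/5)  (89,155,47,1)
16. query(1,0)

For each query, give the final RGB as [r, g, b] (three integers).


query (0,1) [L1,L2,L3] — begin 0,0,0
+L1 (α=1/2) → [79, 74, 217/2]
+L2 (α=1/4) → [111, 163/2, 865/8]
+L3 (α=2/3) → [457/3, 185/2, 4193/24]
→ [152, 92, 175]

query (0,1) [L1,L2] — begin 0,0,0
+L1 (α=1/2) → [79, 74, 217/2]
+L2 (α=1/4) → [111, 163/2, 865/8]
rounded: [111, 82, 108]

at x=1,y=1 over L1,L2,L4:
+L1 (α=3/5) → [549/5, 654/5, 168/5]
+L2 (α=1/2) → [729/10, 1179/10, 753/10]
+L4 (α=3/4) → [4899/40, 2889/40, 1113/40]
= [122, 72, 28]

at x=0,y=0 over L1,L2,L4:
L1 α=1/2: [105/2, 49/2, 73]
L2 α=4/5: [1969/10, 1457/10, 617/5]
L4 α=1/2: [2839/20, 1647/20, 1067/10]
= [142, 82, 107]

at x=1,y=1 over L1,L5:
+L1 (α=3/5) → [549/5, 654/5, 168/5]
+L5 (α=1/3) → [2098/15, 1828/15, 327/5]
rounded: [140, 122, 65]

(1,0) stack=L1,L5; from [0,0,0]:
+L1 (α=1/2) → [55, 0, 17/2]
+L5 (α=5/6) → [285/2, 135, 257/12]
rounded: [142, 135, 21]

at x=1,y=0 over L1,L5,L6:
after L1 α=1/2: [55, 0, 17/2]
after L5 α=5/6: [285/2, 135, 257/12]
after L6 α=1/2: [513/4, 146, 1769/24]
= [128, 146, 74]


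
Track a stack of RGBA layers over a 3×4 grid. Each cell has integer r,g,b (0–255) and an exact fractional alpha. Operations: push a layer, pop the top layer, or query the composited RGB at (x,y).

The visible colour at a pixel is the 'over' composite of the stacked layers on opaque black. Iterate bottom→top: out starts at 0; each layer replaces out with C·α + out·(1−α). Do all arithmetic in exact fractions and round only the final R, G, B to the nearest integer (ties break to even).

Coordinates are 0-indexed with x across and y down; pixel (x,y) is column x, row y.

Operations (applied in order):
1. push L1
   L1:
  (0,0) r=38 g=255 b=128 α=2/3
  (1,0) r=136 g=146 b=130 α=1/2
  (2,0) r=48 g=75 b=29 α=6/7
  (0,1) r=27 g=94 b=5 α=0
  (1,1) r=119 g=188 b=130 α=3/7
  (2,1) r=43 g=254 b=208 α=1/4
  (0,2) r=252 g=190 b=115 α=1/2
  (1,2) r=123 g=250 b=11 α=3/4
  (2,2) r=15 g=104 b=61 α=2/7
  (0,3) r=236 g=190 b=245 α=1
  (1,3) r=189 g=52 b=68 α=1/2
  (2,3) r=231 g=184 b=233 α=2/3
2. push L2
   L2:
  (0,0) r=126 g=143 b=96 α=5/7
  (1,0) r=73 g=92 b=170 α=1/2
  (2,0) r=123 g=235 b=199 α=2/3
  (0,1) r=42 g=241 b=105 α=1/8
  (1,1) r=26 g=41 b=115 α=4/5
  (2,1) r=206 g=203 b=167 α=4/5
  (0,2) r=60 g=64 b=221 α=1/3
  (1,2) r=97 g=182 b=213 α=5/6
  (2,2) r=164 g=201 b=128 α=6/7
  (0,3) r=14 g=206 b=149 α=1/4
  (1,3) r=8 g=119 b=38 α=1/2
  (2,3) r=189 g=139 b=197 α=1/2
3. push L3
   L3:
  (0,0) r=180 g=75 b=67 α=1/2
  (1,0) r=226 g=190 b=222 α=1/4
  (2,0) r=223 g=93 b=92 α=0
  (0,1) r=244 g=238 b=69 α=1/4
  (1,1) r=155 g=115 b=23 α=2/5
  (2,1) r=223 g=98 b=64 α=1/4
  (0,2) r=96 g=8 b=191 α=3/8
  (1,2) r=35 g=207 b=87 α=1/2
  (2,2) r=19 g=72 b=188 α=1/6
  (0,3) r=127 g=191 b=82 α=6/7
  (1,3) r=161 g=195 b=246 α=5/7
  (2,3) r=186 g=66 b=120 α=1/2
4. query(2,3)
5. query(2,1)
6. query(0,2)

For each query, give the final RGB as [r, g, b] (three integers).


query (2,3) [L1,L2,L3] — begin 0,0,0
after L1 α=2/3: [154, 368/3, 466/3]
after L2 α=1/2: [343/2, 785/6, 1057/6]
after L3 α=1/2: [715/4, 1181/12, 1777/12]
= [179, 98, 148]

at x=2,y=1 over L1,L2,L3:
after L1 α=1/4: [43/4, 127/2, 52]
after L2 α=4/5: [3339/20, 1751/10, 144]
after L3 α=1/4: [14477/80, 6233/40, 124]
= [181, 156, 124]

(0,2) stack=L1,L2,L3; from [0,0,0]:
L1 α=1/2: [126, 95, 115/2]
L2 α=1/3: [104, 254/3, 112]
L3 α=3/8: [101, 671/12, 1133/8]
→ [101, 56, 142]


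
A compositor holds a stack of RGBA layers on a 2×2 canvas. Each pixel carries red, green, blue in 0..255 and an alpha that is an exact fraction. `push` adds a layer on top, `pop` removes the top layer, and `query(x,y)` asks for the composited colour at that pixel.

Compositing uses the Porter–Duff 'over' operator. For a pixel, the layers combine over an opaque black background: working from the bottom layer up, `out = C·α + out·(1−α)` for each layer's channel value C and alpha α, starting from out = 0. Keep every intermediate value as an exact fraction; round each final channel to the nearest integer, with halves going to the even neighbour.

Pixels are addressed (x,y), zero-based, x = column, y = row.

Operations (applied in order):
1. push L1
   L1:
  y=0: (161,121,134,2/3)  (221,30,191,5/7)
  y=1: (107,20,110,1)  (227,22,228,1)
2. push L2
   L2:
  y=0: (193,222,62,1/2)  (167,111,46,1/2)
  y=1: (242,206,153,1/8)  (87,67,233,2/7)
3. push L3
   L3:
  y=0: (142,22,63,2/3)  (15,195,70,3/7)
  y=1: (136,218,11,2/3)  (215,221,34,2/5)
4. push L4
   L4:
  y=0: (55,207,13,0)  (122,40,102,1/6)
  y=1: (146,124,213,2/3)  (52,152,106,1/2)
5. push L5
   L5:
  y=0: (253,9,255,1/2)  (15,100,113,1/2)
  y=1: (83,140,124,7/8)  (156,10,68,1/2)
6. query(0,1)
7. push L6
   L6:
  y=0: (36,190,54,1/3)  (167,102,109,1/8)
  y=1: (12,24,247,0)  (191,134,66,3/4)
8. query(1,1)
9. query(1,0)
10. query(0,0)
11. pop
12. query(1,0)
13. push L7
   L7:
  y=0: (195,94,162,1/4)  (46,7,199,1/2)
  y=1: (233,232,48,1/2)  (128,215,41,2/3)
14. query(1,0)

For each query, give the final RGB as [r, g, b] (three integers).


(0,1) stack=L1,L2,L3,L4,L5; from [0,0,0]:
+L1 (α=1) → [107, 20, 110]
+L2 (α=1/8) → [991/8, 173/4, 923/8]
+L3 (α=2/3) → [3167/24, 639/4, 1099/24]
+L4 (α=2/3) → [10175/72, 1631/12, 11323/72]
+L5 (α=7/8) → [52007/576, 13391/96, 73819/576]
→ [90, 139, 128]

query (1,1) [L1,L2,L3,L4,L5,L6] — begin 0,0,0
+L1 (α=1) → [227, 22, 228]
+L2 (α=2/7) → [187, 244/7, 1606/7]
+L3 (α=2/5) → [991/5, 3826/35, 5294/35]
+L4 (α=1/2) → [1251/10, 4573/35, 4502/35]
+L5 (α=1/2) → [2811/20, 4923/70, 3441/35]
+L6 (α=3/4) → [14271/80, 33063/280, 10371/140]
→ [178, 118, 74]

query (1,0) [L1,L2,L3,L4,L5,L6] — begin 0,0,0
after L1 α=5/7: [1105/7, 150/7, 955/7]
after L2 α=1/2: [1137/7, 927/14, 1277/14]
after L3 α=3/7: [4863/49, 5949/49, 4024/49]
after L4 α=1/6: [30293/294, 31705/294, 12559/147]
after L5 α=1/2: [34703/588, 61105/588, 14585/147]
after L6 α=1/8: [48731/672, 69673/672, 8437/84]
= [73, 104, 100]

query (0,0) [L1,L2,L3,L4,L5,L6] — begin 0,0,0
+L1 (α=2/3) → [322/3, 242/3, 268/3]
+L2 (α=1/2) → [901/6, 454/3, 227/3]
+L3 (α=2/3) → [2605/18, 586/9, 605/9]
+L4 (α=0) → [2605/18, 586/9, 605/9]
+L5 (α=1/2) → [7159/36, 667/18, 1450/9]
+L6 (α=1/3) → [7807/54, 2377/27, 3386/27]
→ [145, 88, 125]

query (1,0) [L1,L2,L3,L4,L5] — begin 0,0,0
after L1 α=5/7: [1105/7, 150/7, 955/7]
after L2 α=1/2: [1137/7, 927/14, 1277/14]
after L3 α=3/7: [4863/49, 5949/49, 4024/49]
after L4 α=1/6: [30293/294, 31705/294, 12559/147]
after L5 α=1/2: [34703/588, 61105/588, 14585/147]
rounded: [59, 104, 99]

(1,0) stack=L1,L2,L3,L4,L5,L7; from [0,0,0]:
+L1 (α=5/7) → [1105/7, 150/7, 955/7]
+L2 (α=1/2) → [1137/7, 927/14, 1277/14]
+L3 (α=3/7) → [4863/49, 5949/49, 4024/49]
+L4 (α=1/6) → [30293/294, 31705/294, 12559/147]
+L5 (α=1/2) → [34703/588, 61105/588, 14585/147]
+L7 (α=1/2) → [61751/1176, 65221/1176, 21919/147]
= [53, 55, 149]


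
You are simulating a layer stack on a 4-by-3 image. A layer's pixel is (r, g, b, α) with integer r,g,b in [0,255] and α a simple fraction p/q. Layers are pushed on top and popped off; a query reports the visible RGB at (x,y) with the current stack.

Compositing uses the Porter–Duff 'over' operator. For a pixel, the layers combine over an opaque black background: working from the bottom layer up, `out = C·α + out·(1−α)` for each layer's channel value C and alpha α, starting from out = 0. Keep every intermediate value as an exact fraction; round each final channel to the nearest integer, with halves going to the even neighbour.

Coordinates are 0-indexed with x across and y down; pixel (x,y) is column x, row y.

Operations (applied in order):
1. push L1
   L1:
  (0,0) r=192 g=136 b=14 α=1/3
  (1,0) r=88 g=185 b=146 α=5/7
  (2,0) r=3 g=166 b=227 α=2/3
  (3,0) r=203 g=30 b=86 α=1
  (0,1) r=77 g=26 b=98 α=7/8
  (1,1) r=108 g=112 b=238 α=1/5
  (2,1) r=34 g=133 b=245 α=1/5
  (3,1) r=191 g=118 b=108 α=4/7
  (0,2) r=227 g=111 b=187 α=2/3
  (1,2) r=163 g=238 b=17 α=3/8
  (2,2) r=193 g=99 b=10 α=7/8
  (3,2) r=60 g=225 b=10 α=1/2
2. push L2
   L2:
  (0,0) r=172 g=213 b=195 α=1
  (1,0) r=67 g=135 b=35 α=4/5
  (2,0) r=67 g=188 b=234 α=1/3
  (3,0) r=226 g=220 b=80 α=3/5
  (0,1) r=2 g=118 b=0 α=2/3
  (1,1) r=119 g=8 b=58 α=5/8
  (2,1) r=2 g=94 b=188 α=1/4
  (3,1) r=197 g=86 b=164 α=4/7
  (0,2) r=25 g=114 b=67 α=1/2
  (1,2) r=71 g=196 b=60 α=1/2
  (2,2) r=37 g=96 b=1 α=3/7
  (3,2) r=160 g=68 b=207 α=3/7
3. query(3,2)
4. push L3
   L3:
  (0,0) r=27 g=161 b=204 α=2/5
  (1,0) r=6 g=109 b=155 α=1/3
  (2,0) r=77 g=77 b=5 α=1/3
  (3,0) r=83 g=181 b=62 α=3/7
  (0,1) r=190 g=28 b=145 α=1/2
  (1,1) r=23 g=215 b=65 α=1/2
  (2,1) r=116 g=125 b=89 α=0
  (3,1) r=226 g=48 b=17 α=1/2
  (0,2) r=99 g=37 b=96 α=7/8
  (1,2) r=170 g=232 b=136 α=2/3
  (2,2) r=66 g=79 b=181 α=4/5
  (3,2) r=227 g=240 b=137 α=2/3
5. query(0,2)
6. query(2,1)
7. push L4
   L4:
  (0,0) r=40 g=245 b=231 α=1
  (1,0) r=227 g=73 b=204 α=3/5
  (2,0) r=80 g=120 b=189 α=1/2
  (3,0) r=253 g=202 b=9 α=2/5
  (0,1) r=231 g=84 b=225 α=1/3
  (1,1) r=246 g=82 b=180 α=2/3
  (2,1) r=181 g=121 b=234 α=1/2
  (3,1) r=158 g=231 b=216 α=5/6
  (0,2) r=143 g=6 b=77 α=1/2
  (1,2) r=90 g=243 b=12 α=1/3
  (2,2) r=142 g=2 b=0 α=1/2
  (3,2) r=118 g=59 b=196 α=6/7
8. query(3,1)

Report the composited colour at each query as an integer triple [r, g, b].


(3,2) stack=L1,L2; from [0,0,0]:
+L1 (α=1/2) → [30, 225/2, 5]
+L2 (α=3/7) → [600/7, 654/7, 641/7]
= [86, 93, 92]

(0,2) stack=L1,L2,L3; from [0,0,0]:
L1 α=2/3: [454/3, 74, 374/3]
L2 α=1/2: [529/6, 94, 575/6]
L3 α=7/8: [4687/48, 353/8, 4607/48]
rounded: [98, 44, 96]

(2,1) stack=L1,L2,L3; from [0,0,0]:
L1 α=1/5: [34/5, 133/5, 49]
L2 α=1/4: [28/5, 869/20, 335/4]
L3 α=0: [28/5, 869/20, 335/4]
→ [6, 43, 84]

(3,1) stack=L1,L2,L3,L4; from [0,0,0]:
L1 α=4/7: [764/7, 472/7, 432/7]
L2 α=4/7: [7808/49, 3824/49, 5888/49]
L3 α=1/2: [9441/49, 3088/49, 6721/98]
L4 α=5/6: [48151/294, 59683/294, 112561/588]
→ [164, 203, 191]


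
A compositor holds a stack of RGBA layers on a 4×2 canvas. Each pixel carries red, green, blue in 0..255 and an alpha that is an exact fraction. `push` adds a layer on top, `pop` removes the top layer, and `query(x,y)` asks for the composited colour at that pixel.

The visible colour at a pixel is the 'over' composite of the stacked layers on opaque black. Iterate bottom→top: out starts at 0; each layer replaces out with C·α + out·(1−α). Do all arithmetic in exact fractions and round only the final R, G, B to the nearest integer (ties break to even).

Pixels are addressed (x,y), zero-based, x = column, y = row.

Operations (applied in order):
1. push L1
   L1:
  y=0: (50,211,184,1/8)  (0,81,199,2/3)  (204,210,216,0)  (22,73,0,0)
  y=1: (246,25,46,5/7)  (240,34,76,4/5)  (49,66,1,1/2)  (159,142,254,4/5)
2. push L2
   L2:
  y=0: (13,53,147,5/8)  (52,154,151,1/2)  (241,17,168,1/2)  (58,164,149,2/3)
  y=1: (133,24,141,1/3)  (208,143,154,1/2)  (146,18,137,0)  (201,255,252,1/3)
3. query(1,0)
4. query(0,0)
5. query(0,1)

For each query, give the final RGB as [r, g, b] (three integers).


query (1,0) [L1,L2] — begin 0,0,0
L1 α=2/3: [0, 54, 398/3]
L2 α=1/2: [26, 104, 851/6]
→ [26, 104, 142]

query (0,0) [L1,L2] — begin 0,0,0
after L1 α=1/8: [25/4, 211/8, 23]
after L2 α=5/8: [335/32, 2753/64, 201/2]
= [10, 43, 100]

(0,1) stack=L1,L2; from [0,0,0]:
L1 α=5/7: [1230/7, 125/7, 230/7]
L2 α=1/3: [3391/21, 418/21, 1447/21]
= [161, 20, 69]


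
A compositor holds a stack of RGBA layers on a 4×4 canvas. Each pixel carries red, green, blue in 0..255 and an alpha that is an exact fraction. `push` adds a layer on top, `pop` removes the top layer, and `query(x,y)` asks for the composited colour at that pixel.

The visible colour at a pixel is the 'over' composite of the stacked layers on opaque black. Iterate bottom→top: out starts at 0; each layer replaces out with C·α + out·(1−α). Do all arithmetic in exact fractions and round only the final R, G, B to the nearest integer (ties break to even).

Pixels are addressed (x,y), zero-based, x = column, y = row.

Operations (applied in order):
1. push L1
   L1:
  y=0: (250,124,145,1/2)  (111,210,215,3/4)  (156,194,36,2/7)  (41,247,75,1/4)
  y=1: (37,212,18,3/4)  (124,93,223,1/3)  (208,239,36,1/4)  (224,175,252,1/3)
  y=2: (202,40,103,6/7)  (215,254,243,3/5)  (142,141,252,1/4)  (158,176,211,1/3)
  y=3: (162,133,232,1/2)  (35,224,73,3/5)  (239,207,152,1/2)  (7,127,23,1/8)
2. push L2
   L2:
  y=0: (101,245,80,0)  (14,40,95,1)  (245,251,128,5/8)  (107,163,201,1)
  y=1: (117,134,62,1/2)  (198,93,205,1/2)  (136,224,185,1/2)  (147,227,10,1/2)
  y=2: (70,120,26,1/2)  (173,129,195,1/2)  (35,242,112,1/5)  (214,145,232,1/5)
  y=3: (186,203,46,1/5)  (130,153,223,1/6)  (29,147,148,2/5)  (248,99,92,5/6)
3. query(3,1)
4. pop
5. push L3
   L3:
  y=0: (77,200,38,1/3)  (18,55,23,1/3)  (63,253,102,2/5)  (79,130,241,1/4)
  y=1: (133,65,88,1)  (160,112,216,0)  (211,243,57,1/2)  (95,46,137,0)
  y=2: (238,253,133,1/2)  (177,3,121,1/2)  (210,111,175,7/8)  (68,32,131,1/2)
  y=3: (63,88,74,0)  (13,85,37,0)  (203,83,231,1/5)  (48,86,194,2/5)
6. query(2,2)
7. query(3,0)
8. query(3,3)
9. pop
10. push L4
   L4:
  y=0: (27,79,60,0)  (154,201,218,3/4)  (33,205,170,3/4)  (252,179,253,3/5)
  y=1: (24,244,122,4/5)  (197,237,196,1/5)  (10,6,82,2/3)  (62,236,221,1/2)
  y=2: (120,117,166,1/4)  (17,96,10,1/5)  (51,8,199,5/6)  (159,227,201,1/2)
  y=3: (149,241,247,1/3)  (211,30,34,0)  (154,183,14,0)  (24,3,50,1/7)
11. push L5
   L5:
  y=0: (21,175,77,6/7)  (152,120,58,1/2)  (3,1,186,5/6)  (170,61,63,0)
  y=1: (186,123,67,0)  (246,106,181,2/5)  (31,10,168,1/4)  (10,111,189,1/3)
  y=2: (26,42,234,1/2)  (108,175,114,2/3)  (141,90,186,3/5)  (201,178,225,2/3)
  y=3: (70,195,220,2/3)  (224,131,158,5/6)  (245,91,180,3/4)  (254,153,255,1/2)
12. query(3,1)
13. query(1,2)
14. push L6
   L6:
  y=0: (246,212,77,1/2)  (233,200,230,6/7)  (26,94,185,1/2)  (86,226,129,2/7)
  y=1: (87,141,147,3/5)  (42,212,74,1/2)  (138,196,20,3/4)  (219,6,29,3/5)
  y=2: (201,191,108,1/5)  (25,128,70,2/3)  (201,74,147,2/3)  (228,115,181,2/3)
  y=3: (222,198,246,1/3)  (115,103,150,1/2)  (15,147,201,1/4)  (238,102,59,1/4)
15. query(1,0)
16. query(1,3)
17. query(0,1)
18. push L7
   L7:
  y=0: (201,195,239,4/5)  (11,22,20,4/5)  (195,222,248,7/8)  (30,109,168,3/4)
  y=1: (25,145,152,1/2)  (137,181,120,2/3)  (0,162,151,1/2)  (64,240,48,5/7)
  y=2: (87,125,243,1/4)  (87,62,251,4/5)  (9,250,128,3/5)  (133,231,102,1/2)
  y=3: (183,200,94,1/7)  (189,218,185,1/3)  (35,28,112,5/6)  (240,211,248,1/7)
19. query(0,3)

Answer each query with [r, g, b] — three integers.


(3,1) stack=L1,L2; from [0,0,0]:
after L1 α=1/3: [224/3, 175/3, 84]
after L2 α=1/2: [665/6, 428/3, 47]
rounded: [111, 143, 47]

at x=2,y=2 over L1,L3:
L1 α=1/4: [71/2, 141/4, 63]
L3 α=7/8: [3011/16, 3249/32, 161]
rounded: [188, 102, 161]

(3,0) stack=L1,L3; from [0,0,0]:
after L1 α=1/4: [41/4, 247/4, 75/4]
after L3 α=1/4: [439/16, 1261/16, 1189/16]
= [27, 79, 74]

at x=3,y=3 over L1,L3:
+L1 (α=1/8) → [7/8, 127/8, 23/8]
+L3 (α=2/5) → [789/40, 1757/40, 3173/40]
→ [20, 44, 79]

(3,1) stack=L1,L4,L5; from [0,0,0]:
L1 α=1/3: [224/3, 175/3, 84]
L4 α=1/2: [205/3, 883/6, 305/2]
L5 α=1/3: [440/9, 1216/9, 494/3]
rounded: [49, 135, 165]

at x=1,y=2 over L1,L4,L5:
after L1 α=3/5: [129, 762/5, 729/5]
after L4 α=1/5: [533/5, 3528/25, 2966/25]
after L5 α=2/3: [1613/15, 12278/75, 8666/75]
= [108, 164, 116]

(1,0) stack=L1,L4,L5,L6; from [0,0,0]:
+L1 (α=3/4) → [333/4, 315/2, 645/4]
+L4 (α=3/4) → [2181/16, 1521/8, 3261/16]
+L5 (α=1/2) → [4613/32, 2481/16, 4189/32]
+L6 (α=6/7) → [49349/224, 21681/112, 6907/32]
rounded: [220, 194, 216]

(1,3) stack=L1,L4,L5,L6; from [0,0,0]:
+L1 (α=3/5) → [21, 672/5, 219/5]
+L4 (α=0) → [21, 672/5, 219/5]
+L5 (α=5/6) → [1141/6, 3947/30, 4169/30]
+L6 (α=1/2) → [1831/12, 7037/60, 8669/60]
rounded: [153, 117, 144]

query (0,1) [L1,L4,L5,L6] — begin 0,0,0
after L1 α=3/4: [111/4, 159, 27/2]
after L4 α=4/5: [99/4, 227, 1003/10]
after L5 α=0: [99/4, 227, 1003/10]
after L6 α=3/5: [621/10, 877/5, 3208/25]
= [62, 175, 128]

at x=0,y=3 over L1,L4,L5,L6,L7:
+L1 (α=1/2) → [81, 133/2, 116]
+L4 (α=1/3) → [311/3, 374/3, 479/3]
+L5 (α=2/3) → [731/9, 1544/9, 1799/9]
+L6 (α=1/3) → [3460/27, 4870/27, 5812/27]
+L7 (α=1/7) → [8567/63, 11540/63, 12470/63]
→ [136, 183, 198]


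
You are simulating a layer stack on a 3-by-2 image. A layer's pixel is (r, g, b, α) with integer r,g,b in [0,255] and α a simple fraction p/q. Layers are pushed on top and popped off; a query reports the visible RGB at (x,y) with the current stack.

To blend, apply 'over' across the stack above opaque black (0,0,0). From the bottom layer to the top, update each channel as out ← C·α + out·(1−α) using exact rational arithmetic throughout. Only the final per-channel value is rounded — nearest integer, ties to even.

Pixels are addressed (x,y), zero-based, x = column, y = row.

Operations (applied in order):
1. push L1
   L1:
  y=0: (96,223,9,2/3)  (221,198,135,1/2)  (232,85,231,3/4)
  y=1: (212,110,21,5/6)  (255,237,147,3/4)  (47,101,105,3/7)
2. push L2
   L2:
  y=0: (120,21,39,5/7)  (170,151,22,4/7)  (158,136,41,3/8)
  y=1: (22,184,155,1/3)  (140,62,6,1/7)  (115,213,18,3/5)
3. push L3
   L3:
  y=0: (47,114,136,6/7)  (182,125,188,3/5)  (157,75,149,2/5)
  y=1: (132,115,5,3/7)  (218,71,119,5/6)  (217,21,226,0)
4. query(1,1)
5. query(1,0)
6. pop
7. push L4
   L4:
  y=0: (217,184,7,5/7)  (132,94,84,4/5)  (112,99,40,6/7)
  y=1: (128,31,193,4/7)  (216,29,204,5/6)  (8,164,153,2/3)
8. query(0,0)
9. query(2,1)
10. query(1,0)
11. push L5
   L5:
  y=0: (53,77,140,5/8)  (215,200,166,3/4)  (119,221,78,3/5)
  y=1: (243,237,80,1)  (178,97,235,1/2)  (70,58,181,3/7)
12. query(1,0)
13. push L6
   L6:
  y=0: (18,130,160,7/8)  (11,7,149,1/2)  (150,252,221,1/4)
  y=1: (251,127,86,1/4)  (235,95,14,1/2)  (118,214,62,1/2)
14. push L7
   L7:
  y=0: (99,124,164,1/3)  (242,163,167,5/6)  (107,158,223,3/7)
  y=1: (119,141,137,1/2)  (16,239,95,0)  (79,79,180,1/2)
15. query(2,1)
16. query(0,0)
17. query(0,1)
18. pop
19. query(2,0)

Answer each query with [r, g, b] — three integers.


at x=1,y=1 over L1,L2,L3:
after L1 α=3/4: [765/4, 711/4, 441/4]
after L2 α=1/7: [2575/14, 2257/14, 1335/14]
after L3 α=5/6: [5945/28, 2409/28, 9665/84]
rounded: [212, 86, 115]

at x=1,y=0 over L1,L2,L3:
after L1 α=1/2: [221/2, 99, 135/2]
after L2 α=4/7: [289/2, 901/7, 83/2]
after L3 α=3/5: [167, 4427/35, 647/5]
→ [167, 126, 129]

at x=0,y=0 over L1,L2,L4:
+L1 (α=2/3) → [64, 446/3, 6]
+L2 (α=5/7) → [104, 1207/21, 207/7]
+L4 (α=5/7) → [1293/7, 21734/147, 659/49]
→ [185, 148, 13]

query (2,1) [L1,L2,L4] — begin 0,0,0
+L1 (α=3/7) → [141/7, 303/7, 45]
+L2 (α=3/5) → [2697/35, 5079/35, 144/5]
+L4 (α=2/3) → [3257/105, 16559/105, 558/5]
rounded: [31, 158, 112]

(1,0) stack=L1,L2,L4; from [0,0,0]:
+L1 (α=1/2) → [221/2, 99, 135/2]
+L2 (α=4/7) → [289/2, 901/7, 83/2]
+L4 (α=4/5) → [269/2, 3533/35, 151/2]
= [134, 101, 76]

at x=1,y=0 over L1,L2,L4,L5:
L1 α=1/2: [221/2, 99, 135/2]
L2 α=4/7: [289/2, 901/7, 83/2]
L4 α=4/5: [269/2, 3533/35, 151/2]
L5 α=3/4: [1559/8, 24533/140, 1147/8]
→ [195, 175, 143]

(2,1) stack=L1,L2,L4,L5,L6,L7; from [0,0,0]:
L1 α=3/7: [141/7, 303/7, 45]
L2 α=3/5: [2697/35, 5079/35, 144/5]
L4 α=2/3: [3257/105, 16559/105, 558/5]
L5 α=3/7: [35078/735, 84506/735, 4947/35]
L6 α=1/2: [60904/735, 120898/735, 7117/70]
L7 α=1/2: [118969/1470, 178963/1470, 19717/140]
rounded: [81, 122, 141]

(0,0) stack=L1,L2,L4,L5,L6,L7; from [0,0,0]:
+L1 (α=2/3) → [64, 446/3, 6]
+L2 (α=5/7) → [104, 1207/21, 207/7]
+L4 (α=5/7) → [1293/7, 21734/147, 659/49]
+L5 (α=5/8) → [2867/28, 40599/392, 36277/392]
+L6 (α=7/8) → [6395/224, 397319/3136, 475317/3136]
+L7 (α=1/3) → [17483/336, 591751/4704, 732469/4704]
→ [52, 126, 156]

(0,1) stack=L1,L2,L4,L5,L6,L7; from [0,0,0]:
L1 α=5/6: [530/3, 275/3, 35/2]
L2 α=1/3: [1126/9, 1102/9, 190/3]
L4 α=4/7: [2662/21, 1474/21, 962/7]
L5 α=1: [243, 237, 80]
L6 α=1/4: [245, 419/2, 163/2]
L7 α=1/2: [182, 701/4, 437/4]
rounded: [182, 175, 109]

query (2,0) [L1,L2,L4,L5,L6] — begin 0,0,0
+L1 (α=3/4) → [174, 255/4, 693/4]
+L2 (α=3/8) → [168, 2907/32, 3957/32]
+L4 (α=6/7) → [120, 21915/224, 11637/224]
+L5 (α=3/5) → [597/5, 96171/560, 7569/112]
+L6 (α=1/4) → [2541/20, 429633/2240, 47459/448]
= [127, 192, 106]


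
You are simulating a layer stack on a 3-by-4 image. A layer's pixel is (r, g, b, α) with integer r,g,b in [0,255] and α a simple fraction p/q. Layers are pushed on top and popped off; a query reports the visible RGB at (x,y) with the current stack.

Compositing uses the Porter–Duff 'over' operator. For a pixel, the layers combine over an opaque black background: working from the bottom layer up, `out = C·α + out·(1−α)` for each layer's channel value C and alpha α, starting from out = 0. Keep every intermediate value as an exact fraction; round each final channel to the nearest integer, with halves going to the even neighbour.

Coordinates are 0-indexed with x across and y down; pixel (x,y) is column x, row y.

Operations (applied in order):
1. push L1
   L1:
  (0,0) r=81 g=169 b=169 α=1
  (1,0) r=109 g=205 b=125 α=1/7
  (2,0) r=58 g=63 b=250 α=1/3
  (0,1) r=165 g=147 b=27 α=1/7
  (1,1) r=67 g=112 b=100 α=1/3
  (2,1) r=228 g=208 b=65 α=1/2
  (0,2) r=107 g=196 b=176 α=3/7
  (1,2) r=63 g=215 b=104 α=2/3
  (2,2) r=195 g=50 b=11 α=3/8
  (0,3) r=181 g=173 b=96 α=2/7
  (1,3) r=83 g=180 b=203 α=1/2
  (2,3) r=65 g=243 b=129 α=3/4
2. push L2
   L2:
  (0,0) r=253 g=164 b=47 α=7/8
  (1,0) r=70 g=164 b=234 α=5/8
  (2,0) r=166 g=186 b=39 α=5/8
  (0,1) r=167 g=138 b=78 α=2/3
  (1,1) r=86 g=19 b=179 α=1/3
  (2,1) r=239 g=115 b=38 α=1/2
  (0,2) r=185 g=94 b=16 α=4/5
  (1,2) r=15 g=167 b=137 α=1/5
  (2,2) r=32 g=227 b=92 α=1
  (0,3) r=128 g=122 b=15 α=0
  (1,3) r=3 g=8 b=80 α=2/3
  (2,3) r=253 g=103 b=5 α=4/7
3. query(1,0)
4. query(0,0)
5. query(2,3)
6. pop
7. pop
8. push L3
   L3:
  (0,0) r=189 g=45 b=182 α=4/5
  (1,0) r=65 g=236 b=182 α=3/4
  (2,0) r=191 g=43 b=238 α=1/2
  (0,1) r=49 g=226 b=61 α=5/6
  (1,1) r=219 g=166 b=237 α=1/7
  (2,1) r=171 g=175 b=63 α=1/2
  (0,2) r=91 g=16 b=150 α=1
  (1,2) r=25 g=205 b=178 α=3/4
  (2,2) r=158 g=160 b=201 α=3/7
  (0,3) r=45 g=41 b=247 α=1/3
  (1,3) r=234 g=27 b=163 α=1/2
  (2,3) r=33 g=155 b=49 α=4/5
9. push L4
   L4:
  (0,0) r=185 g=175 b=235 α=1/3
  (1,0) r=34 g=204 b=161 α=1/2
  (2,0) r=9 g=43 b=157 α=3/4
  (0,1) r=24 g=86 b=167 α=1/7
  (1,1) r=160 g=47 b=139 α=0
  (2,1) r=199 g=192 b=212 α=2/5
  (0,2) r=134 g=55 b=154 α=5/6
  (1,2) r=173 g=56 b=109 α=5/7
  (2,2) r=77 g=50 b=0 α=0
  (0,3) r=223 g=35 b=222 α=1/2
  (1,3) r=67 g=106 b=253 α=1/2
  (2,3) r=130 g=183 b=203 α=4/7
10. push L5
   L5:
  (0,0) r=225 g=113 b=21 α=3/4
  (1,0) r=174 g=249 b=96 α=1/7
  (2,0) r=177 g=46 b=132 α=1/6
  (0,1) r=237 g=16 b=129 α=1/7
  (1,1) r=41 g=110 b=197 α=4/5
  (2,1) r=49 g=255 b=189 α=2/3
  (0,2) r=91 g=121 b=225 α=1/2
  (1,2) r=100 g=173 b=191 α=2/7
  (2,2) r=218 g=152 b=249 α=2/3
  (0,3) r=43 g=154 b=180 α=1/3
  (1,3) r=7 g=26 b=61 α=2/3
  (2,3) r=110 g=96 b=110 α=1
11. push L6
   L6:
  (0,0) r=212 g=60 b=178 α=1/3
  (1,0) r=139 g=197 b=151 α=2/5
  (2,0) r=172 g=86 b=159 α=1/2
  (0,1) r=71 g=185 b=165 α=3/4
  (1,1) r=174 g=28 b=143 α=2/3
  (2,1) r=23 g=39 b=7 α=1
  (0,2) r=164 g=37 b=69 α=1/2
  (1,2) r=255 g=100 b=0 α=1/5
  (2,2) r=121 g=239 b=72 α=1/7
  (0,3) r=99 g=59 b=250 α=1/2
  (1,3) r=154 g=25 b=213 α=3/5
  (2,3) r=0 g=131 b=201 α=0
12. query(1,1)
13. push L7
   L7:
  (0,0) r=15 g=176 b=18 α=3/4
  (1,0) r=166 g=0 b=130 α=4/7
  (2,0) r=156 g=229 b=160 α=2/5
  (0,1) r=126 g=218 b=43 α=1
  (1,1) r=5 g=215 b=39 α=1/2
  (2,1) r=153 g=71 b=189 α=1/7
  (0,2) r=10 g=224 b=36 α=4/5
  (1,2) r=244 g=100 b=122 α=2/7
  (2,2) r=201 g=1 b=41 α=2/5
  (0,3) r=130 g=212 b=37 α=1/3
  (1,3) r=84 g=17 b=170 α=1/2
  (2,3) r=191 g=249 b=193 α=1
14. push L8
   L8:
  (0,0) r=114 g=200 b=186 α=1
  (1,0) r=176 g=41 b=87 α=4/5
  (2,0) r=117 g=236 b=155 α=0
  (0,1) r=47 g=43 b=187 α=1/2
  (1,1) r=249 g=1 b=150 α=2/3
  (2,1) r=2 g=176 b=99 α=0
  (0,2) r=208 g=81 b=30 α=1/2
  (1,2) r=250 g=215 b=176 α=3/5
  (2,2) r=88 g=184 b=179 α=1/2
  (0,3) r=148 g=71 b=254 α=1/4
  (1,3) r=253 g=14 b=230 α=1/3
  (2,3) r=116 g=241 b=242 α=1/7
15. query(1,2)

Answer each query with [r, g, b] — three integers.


at x=1,y=0 over L1,L2:
L1 α=1/7: [109/7, 205/7, 125/7]
L2 α=5/8: [2777/56, 6355/56, 8565/56]
→ [50, 113, 153]

query (0,0) [L1,L2] — begin 0,0,0
+L1 (α=1) → [81, 169, 169]
+L2 (α=7/8) → [463/2, 1317/8, 249/4]
= [232, 165, 62]

query (2,3) [L1,L2] — begin 0,0,0
L1 α=3/4: [195/4, 729/4, 387/4]
L2 α=4/7: [4633/28, 3835/28, 1241/28]
rounded: [165, 137, 44]

(1,1) stack=L3,L4,L5,L6; from [0,0,0]:
L3 α=1/7: [219/7, 166/7, 237/7]
L4 α=0: [219/7, 166/7, 237/7]
L5 α=4/5: [1367/35, 3246/35, 5753/35]
L6 α=2/3: [13547/105, 5206/105, 15763/105]
→ [129, 50, 150]

(1,2) stack=L3,L4,L5,L6,L7,L8; from [0,0,0]:
L3 α=3/4: [75/4, 615/4, 267/2]
L4 α=5/7: [1805/14, 1175/14, 116]
L5 α=2/7: [11825/98, 10719/98, 962/7]
L6 α=1/5: [7229/49, 26338/245, 3848/35]
L7 α=2/7: [60057/343, 36138/343, 5556/49]
L8 α=3/5: [377364/1715, 293511/1715, 36984/245]
rounded: [220, 171, 151]


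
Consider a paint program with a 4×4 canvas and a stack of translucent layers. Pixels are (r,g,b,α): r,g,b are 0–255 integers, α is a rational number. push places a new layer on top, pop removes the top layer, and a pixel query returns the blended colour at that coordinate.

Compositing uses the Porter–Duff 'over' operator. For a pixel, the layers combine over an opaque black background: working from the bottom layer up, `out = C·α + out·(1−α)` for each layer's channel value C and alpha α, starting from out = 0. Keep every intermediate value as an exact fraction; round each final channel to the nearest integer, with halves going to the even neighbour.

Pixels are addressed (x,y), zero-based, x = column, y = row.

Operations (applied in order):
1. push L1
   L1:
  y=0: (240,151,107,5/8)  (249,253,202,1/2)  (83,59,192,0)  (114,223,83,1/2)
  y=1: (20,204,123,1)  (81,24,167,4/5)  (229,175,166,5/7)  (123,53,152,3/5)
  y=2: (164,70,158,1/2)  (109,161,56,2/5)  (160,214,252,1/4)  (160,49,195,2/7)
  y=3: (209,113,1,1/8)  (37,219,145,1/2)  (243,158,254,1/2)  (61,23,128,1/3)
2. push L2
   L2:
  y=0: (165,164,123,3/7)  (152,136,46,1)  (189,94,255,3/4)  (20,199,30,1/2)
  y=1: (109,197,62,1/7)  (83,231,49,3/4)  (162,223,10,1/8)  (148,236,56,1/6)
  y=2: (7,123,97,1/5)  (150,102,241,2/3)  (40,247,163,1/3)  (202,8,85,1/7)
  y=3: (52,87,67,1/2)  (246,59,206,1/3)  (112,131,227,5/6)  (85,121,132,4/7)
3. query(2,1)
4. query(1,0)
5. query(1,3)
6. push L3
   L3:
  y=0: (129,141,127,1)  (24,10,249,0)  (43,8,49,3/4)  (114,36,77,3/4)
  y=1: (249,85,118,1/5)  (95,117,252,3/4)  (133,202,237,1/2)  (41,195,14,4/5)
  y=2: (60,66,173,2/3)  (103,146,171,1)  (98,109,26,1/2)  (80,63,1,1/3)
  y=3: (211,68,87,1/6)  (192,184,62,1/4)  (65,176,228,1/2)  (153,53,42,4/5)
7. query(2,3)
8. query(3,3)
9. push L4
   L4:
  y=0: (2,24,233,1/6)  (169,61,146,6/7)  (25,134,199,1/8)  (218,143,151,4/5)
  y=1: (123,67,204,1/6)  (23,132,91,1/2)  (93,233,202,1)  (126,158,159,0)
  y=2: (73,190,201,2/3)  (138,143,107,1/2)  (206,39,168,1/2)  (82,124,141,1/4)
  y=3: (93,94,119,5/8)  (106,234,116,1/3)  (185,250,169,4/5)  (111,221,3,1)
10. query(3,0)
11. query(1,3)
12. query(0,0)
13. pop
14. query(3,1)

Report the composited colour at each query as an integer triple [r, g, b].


(2,1) stack=L1,L2; from [0,0,0]:
L1 α=5/7: [1145/7, 125, 830/7]
L2 α=1/8: [1307/8, 549/4, 105]
rounded: [163, 137, 105]

query (1,0) [L1,L2] — begin 0,0,0
L1 α=1/2: [249/2, 253/2, 101]
L2 α=1: [152, 136, 46]
= [152, 136, 46]

(1,3) stack=L1,L2; from [0,0,0]:
+L1 (α=1/2) → [37/2, 219/2, 145/2]
+L2 (α=1/3) → [283/3, 278/3, 117]
= [94, 93, 117]

query (2,3) [L1,L2,L3] — begin 0,0,0
after L1 α=1/2: [243/2, 79, 127]
after L2 α=5/6: [1363/12, 367/3, 631/3]
after L3 α=1/2: [2143/24, 895/6, 1315/6]
= [89, 149, 219]

at x=3,y=3 over L1,L2,L3:
L1 α=1/3: [61/3, 23/3, 128/3]
L2 α=4/7: [401/7, 507/7, 656/7]
L3 α=4/5: [937/7, 1991/35, 1832/35]
→ [134, 57, 52]

at x=3,y=0 over L1,L2,L3,L4:
after L1 α=1/2: [57, 223/2, 83/2]
after L2 α=1/2: [77/2, 621/4, 143/4]
after L3 α=3/4: [761/8, 1053/16, 1067/16]
after L4 α=4/5: [7737/40, 2041/16, 10731/80]
→ [193, 128, 134]

at x=1,y=3 over L1,L2,L3,L4:
after L1 α=1/2: [37/2, 219/2, 145/2]
after L2 α=1/3: [283/3, 278/3, 117]
after L3 α=1/4: [475/4, 231/2, 413/4]
after L4 α=1/3: [229/2, 155, 215/2]
rounded: [114, 155, 108]

at x=0,y=0 over L1,L2,L3,L4:
L1 α=5/8: [150, 755/8, 535/8]
L2 α=3/7: [1095/7, 1739/14, 1273/14]
L3 α=1: [129, 141, 127]
L4 α=1/6: [647/6, 243/2, 434/3]
rounded: [108, 122, 145]

at x=3,y=1 over L1,L2,L3:
+L1 (α=3/5) → [369/5, 159/5, 456/5]
+L2 (α=1/6) → [517/6, 395/6, 256/3]
+L3 (α=4/5) → [1501/30, 1015/6, 424/15]
= [50, 169, 28]


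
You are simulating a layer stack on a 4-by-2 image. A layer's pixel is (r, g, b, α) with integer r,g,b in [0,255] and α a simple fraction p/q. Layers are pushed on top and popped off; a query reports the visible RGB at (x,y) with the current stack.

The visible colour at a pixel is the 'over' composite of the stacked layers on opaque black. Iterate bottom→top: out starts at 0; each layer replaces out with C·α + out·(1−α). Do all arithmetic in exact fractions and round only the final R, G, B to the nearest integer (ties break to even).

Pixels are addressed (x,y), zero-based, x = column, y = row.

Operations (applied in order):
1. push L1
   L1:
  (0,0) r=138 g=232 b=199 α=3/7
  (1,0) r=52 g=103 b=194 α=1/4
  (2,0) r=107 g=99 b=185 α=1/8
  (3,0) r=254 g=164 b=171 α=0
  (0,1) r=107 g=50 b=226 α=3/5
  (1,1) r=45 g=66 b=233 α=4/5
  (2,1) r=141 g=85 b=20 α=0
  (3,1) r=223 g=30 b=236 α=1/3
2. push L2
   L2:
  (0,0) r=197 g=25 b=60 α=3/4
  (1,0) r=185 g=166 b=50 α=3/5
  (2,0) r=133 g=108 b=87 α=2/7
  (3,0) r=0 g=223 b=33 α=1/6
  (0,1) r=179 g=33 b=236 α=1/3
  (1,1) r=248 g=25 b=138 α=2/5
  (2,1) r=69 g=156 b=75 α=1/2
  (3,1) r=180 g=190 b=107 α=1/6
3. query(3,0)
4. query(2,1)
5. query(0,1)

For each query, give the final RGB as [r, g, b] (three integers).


(3,0) stack=L1,L2; from [0,0,0]:
+L1 (α=0) → [0, 0, 0]
+L2 (α=1/6) → [0, 223/6, 11/2]
= [0, 37, 6]

query (2,1) [L1,L2] — begin 0,0,0
after L1 α=0: [0, 0, 0]
after L2 α=1/2: [69/2, 78, 75/2]
→ [34, 78, 38]

(0,1) stack=L1,L2; from [0,0,0]:
after L1 α=3/5: [321/5, 30, 678/5]
after L2 α=1/3: [1537/15, 31, 2536/15]
→ [102, 31, 169]
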